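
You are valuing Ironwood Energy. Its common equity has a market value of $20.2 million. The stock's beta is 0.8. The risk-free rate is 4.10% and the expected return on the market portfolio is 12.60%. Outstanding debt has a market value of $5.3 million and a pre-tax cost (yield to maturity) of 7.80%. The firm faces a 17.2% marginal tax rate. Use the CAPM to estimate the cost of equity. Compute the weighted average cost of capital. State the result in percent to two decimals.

9.98%

Market risk premium = 12.6% − 4.1% = 8.5%.
Cost of equity via CAPM: Re = 4.1% + 0.8 × 8.5% = 10.9000%.
Total capital V = 20.2 + 5.3 = 25.5.
Equity: weight = 20.2/25.5 = 0.7922; cost = 10.9%.
Debt: weight = 5.3/25.5 = 0.2078; after-tax cost = 7.8% × (1 − 17.2%) = 6.4584%.
WACC = 0.7922 × 10.9000% + 0.2078 × 6.4584% = 9.9768%.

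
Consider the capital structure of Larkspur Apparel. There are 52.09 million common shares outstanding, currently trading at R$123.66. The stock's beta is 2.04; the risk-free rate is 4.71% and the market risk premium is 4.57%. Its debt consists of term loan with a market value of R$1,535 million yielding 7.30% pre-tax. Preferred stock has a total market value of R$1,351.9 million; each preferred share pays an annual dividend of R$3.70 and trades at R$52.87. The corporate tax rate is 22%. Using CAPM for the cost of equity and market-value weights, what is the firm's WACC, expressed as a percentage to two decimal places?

Cost of equity via CAPM: Re = 4.71% + 2.04 × 4.57% = 14.0328%.
Cost of preferred: Rp = 3.7 / 52.87 = 6.9983%.
Market value of equity E = 123.66 × 52.09m = 6441.4494m.
Total capital V = 6441.4494 + 1351.9 + 1535 = 9328.3494.
Equity: weight = 6441.4494/9328.3494 = 0.6905; cost = 14.0328%.
Preferred: weight = 1351.9/9328.3494 = 0.1449; cost = 6.9983%.
Term loan: weight = 1535/9328.3494 = 0.1646; after-tax cost = 7.3% × (1 − 22%) = 5.6940%.
WACC = 0.6905 × 14.0328% + 0.1449 × 6.9983% + 0.1646 × 5.6940% = 11.6412%.

11.64%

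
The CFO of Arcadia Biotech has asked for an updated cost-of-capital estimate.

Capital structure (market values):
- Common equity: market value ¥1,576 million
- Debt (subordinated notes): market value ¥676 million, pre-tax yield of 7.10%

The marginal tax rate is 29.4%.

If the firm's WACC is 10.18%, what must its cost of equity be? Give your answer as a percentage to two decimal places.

12.40%

Total capital V = 1576 + 676 = 2252.
Equity weight = 1576/2252 = 0.6998.
Subordinated notes weight = 676/2252 = 0.3002.
Debt contribution = 0.3002 × 7.1% × (1 − 29.4%) = 1.5047%.
Required equity contribution = 10.18% − 1.5047% = 8.6753%.
Re = 8.6753% / 0.6998 = 12.3965%.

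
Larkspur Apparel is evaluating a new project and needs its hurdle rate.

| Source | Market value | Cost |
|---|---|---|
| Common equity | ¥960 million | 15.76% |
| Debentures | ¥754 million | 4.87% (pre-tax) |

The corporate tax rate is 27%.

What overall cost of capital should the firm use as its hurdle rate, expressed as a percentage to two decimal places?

10.39%

Total capital V = 960 + 754 = 1714.
Equity: weight = 960/1714 = 0.5601; cost = 15.76%.
Debentures: weight = 754/1714 = 0.4399; after-tax cost = 4.87% × (1 − 27%) = 3.5551%.
WACC = 0.5601 × 15.7600% + 0.4399 × 3.5551% = 10.3910%.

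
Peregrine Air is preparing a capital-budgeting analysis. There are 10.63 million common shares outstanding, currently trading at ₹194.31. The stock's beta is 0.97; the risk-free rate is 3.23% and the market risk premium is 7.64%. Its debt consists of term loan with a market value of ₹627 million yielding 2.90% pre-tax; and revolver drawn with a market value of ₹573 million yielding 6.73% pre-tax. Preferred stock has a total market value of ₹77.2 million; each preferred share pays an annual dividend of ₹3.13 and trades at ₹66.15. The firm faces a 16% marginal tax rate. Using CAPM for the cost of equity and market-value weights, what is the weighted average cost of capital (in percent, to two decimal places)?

8.11%

Cost of equity via CAPM: Re = 3.23% + 0.97 × 7.64% = 10.6408%.
Cost of preferred: Rp = 3.13 / 66.15 = 4.7317%.
Market value of equity E = 194.31 × 10.63m = 2065.5153m.
Total capital V = 2065.5153 + 77.2 + 627 + 573 = 3342.7153.
Equity: weight = 2065.5153/3342.7153 = 0.6179; cost = 10.6408%.
Preferred: weight = 77.2/3342.7153 = 0.0231; cost = 4.7317%.
Term loan: weight = 627/3342.7153 = 0.1876; after-tax cost = 2.9% × (1 − 16%) = 2.4360%.
Revolver drawn: weight = 573/3342.7153 = 0.1714; after-tax cost = 6.73% × (1 − 16%) = 5.6532%.
WACC = 0.6179 × 10.6408% + 0.0231 × 4.7317% + 0.1876 × 2.4360% + 0.1714 × 5.6532% = 8.1104%.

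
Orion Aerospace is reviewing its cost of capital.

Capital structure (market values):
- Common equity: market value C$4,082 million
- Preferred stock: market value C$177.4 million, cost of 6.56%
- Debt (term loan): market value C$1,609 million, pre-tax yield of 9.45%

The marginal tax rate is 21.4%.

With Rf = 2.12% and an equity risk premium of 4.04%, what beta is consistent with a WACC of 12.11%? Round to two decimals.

Total capital V = 4082 + 177.4 + 1609 = 5868.4.
Equity weight = 4082/5868.4 = 0.6956.
Preferred weight = 177.4/5868.4 = 0.0302.
Term loan weight = 1609/5868.4 = 0.2742.
Debt contribution = 0.2742 × 9.45% × (1 − 21.4%) = 2.0365%.
Preferred contribution = 0.0302 × 6.56% = 0.1983%.
Required equity contribution = 12.11% − 2.2348% = 9.8752%  ⇒  Re = 14.1968%.
CAPM: 14.1968% = 2.12% + β × 4.04%  ⇒  β = 2.9893.

2.99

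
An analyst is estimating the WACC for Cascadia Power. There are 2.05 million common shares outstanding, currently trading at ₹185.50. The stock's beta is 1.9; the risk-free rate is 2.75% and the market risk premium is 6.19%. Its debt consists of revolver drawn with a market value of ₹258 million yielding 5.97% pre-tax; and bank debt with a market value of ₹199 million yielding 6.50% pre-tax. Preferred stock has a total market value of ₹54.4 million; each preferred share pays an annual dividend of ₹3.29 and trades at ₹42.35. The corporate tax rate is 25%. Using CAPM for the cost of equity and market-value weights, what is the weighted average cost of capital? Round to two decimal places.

9.05%

Cost of equity via CAPM: Re = 2.75% + 1.9 × 6.19% = 14.5110%.
Cost of preferred: Rp = 3.29 / 42.35 = 7.7686%.
Market value of equity E = 185.5 × 2.05m = 380.275m.
Total capital V = 380.275 + 54.4 + 258 + 199 = 891.675.
Equity: weight = 380.275/891.675 = 0.4265; cost = 14.511%.
Preferred: weight = 54.4/891.675 = 0.0610; cost = 7.7686%.
Revolver drawn: weight = 258/891.675 = 0.2893; after-tax cost = 5.97% × (1 − 25%) = 4.4775%.
Bank debt: weight = 199/891.675 = 0.2232; after-tax cost = 6.5% × (1 − 25%) = 4.8750%.
WACC = 0.4265 × 14.5110% + 0.0610 × 7.7686% + 0.2893 × 4.4775% + 0.2232 × 4.8750% = 9.0460%.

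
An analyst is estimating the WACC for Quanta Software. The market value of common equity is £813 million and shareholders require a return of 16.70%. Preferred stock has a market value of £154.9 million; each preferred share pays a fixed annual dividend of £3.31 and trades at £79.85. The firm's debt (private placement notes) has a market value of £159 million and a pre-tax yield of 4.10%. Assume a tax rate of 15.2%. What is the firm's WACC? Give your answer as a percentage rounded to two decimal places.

Cost of preferred: Rp = 3.31 / 79.85 = 4.1453%.
Total capital V = 813 + 154.9 + 159 = 1126.9.
Equity: weight = 813/1126.9 = 0.7214; cost = 16.7%.
Preferred: weight = 154.9/1126.9 = 0.1375; cost = 4.1453%.
Private placement notes: weight = 159/1126.9 = 0.1411; after-tax cost = 4.1% × (1 − 15.2%) = 3.4768%.
WACC = 0.7214 × 16.7000% + 0.1375 × 4.1453% + 0.1411 × 3.4768% = 13.1085%.

13.11%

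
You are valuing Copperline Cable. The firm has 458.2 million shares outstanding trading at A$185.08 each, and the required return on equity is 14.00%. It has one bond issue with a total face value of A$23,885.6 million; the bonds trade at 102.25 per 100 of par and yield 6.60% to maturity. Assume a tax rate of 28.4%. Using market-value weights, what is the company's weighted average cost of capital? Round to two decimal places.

11.93%

Market value of equity E = 185.08 × 458.2m = 84803.656m. Market value of debt D = 23885.6m × 102.25/100 = 24423.026m.
Total capital V = 84803.656 + 24423.026 = 109226.682.
Equity: weight = 84803.656/109226.682 = 0.7764; cost = 14%.
Bonds outstanding: weight = 24423.026/109226.682 = 0.2236; after-tax cost = 6.6% × (1 − 28.4%) = 4.7256%.
WACC = 0.7764 × 14.0000% + 0.2236 × 4.7256% = 11.9262%.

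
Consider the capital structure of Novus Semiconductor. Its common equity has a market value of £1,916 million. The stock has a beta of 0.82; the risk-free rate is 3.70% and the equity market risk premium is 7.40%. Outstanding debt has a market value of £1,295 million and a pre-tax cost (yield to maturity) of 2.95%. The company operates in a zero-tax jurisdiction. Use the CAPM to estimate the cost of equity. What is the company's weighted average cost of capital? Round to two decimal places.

7.02%

Cost of equity via CAPM: Re = 3.7% + 0.82 × 7.4% = 9.7680%.
Total capital V = 1916 + 1295 = 3211.
Equity: weight = 1916/3211 = 0.5967; cost = 9.768%.
Debt: weight = 1295/3211 = 0.4033; after-tax cost = 2.95% × (1 − 0%) = 2.9500%.
WACC = 0.5967 × 9.7680% + 0.4033 × 2.9500% = 7.0183%.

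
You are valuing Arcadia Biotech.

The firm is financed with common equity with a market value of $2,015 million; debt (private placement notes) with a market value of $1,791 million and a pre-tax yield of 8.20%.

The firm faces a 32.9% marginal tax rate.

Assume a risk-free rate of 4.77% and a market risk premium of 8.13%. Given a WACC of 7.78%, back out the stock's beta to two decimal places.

Total capital V = 2015 + 1791 = 3806.
Equity weight = 2015/3806 = 0.5294.
Private placement notes weight = 1791/3806 = 0.4706.
Debt contribution = 0.4706 × 8.2% × (1 − 32.9%) = 2.5892%.
Required equity contribution = 7.78% − 2.5892% = 5.1908%  ⇒  Re = 9.8046%.
CAPM: 9.8046% = 4.77% + β × 8.13%  ⇒  β = 0.6193.

0.62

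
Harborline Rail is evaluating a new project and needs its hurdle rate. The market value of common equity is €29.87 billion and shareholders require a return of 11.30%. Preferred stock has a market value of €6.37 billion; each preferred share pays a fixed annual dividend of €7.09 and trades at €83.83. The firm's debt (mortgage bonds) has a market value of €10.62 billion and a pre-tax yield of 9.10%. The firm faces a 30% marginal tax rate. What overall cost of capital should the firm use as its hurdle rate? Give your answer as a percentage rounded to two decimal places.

Cost of preferred: Rp = 7.09 / 83.83 = 8.4576%.
Total capital V = 29.87 + 6.37 + 10.62 = 46.86.
Equity: weight = 29.87/46.86 = 0.6374; cost = 11.3%.
Preferred: weight = 6.37/46.86 = 0.1359; cost = 8.4576%.
Mortgage bonds: weight = 10.62/46.86 = 0.2266; after-tax cost = 9.1% × (1 − 30%) = 6.3700%.
WACC = 0.6374 × 11.3000% + 0.1359 × 8.4576% + 0.2266 × 6.3700% = 9.7963%.

9.80%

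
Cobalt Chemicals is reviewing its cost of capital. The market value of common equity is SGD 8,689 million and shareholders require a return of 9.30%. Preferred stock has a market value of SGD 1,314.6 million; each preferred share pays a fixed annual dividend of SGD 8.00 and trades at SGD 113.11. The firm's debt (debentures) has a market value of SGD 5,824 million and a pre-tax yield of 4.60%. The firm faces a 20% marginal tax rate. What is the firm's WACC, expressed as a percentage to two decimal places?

Cost of preferred: Rp = 8.0 / 113.11 = 7.0728%.
Total capital V = 8689 + 1314.6 + 5824 = 15827.6.
Equity: weight = 8689/15827.6 = 0.5490; cost = 9.3%.
Preferred: weight = 1314.6/15827.6 = 0.0831; cost = 7.0728%.
Debentures: weight = 5824/15827.6 = 0.3680; after-tax cost = 4.6% × (1 − 20%) = 3.6800%.
WACC = 0.5490 × 9.3000% + 0.0831 × 7.0728% + 0.3680 × 3.6800% = 7.0471%.

7.05%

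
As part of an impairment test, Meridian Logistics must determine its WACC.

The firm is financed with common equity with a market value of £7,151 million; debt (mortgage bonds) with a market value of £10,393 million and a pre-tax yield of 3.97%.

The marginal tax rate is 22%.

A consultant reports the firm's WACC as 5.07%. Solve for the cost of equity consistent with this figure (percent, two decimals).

Total capital V = 7151 + 10393 = 17544.
Equity weight = 7151/17544 = 0.4076.
Mortgage bonds weight = 10393/17544 = 0.5924.
Debt contribution = 0.5924 × 3.97% × (1 − 22%) = 1.8344%.
Required equity contribution = 5.07% − 1.8344% = 3.2356%.
Re = 3.2356% / 0.4076 = 7.9381%.

7.94%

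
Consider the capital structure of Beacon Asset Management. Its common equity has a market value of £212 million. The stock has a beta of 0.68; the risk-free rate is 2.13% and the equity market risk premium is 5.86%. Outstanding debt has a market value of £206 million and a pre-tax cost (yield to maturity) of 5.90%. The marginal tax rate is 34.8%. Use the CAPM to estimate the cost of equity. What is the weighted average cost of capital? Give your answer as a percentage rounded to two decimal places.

Cost of equity via CAPM: Re = 2.13% + 0.68 × 5.86% = 6.1148%.
Total capital V = 212 + 206 = 418.
Equity: weight = 212/418 = 0.5072; cost = 6.1148%.
Debt: weight = 206/418 = 0.4928; after-tax cost = 5.9% × (1 − 34.8%) = 3.8468%.
WACC = 0.5072 × 6.1148% + 0.4928 × 3.8468% = 4.9971%.

5.00%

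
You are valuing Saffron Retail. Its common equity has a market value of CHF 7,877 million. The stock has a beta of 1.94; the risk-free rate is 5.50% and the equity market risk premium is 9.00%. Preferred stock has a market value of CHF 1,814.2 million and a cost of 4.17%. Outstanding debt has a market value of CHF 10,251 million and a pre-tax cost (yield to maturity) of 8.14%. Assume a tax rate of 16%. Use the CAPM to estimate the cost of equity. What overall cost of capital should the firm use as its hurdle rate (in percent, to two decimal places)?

12.96%

Cost of equity via CAPM: Re = 5.5% + 1.94 × 9.0% = 22.9600%.
Total capital V = 7877 + 1814.2 + 10251 = 19942.2.
Equity: weight = 7877/19942.2 = 0.3950; cost = 22.96%.
Preferred: weight = 1814.2/19942.2 = 0.0910; cost = 4.17%.
Debt: weight = 10251/19942.2 = 0.5140; after-tax cost = 8.14% × (1 − 16%) = 6.8376%.
WACC = 0.3950 × 22.9600% + 0.0910 × 4.1700% + 0.5140 × 6.8376% = 12.9631%.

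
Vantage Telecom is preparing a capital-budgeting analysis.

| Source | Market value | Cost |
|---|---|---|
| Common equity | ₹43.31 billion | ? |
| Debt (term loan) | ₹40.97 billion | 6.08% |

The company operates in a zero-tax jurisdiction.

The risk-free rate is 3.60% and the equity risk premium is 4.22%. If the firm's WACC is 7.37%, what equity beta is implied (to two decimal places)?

1.18

Total capital V = 43.31 + 40.97 = 84.28.
Equity weight = 43.31/84.28 = 0.5139.
Term loan weight = 40.97/84.28 = 0.4861.
Debt contribution = 0.4861 × 6.08% × (1 − 0%) = 2.9556%.
Required equity contribution = 7.37% − 2.9556% = 4.4144%  ⇒  Re = 8.5903%.
CAPM: 8.5903% = 3.6% + β × 4.22%  ⇒  β = 1.1825.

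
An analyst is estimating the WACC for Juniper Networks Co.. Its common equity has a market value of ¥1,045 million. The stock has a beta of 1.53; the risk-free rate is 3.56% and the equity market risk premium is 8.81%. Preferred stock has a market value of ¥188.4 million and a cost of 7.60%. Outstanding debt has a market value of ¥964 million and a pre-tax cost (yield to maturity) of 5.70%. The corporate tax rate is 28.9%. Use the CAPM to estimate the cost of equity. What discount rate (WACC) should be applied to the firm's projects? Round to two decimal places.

10.53%

Cost of equity via CAPM: Re = 3.56% + 1.53 × 8.81% = 17.0393%.
Total capital V = 1045 + 188.4 + 964 = 2197.4.
Equity: weight = 1045/2197.4 = 0.4756; cost = 17.0393%.
Preferred: weight = 188.4/2197.4 = 0.0857; cost = 7.6%.
Debt: weight = 964/2197.4 = 0.4387; after-tax cost = 5.7% × (1 − 28.9%) = 4.0527%.
WACC = 0.4756 × 17.0393% + 0.0857 × 7.6000% + 0.4387 × 4.0527% = 10.5328%.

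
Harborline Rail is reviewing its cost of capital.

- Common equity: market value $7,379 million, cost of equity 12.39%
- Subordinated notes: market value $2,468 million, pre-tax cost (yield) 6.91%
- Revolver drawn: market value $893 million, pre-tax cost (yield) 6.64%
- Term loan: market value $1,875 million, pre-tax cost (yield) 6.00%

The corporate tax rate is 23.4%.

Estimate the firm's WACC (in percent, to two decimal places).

9.33%

Total capital V = 7379 + 2468 + 893 + 1875 = 12615.
Equity: weight = 7379/12615 = 0.5849; cost = 12.39%.
Subordinated notes: weight = 2468/12615 = 0.1956; after-tax cost = 6.91% × (1 − 23.4%) = 5.2931%.
Revolver drawn: weight = 893/12615 = 0.0708; after-tax cost = 6.64% × (1 − 23.4%) = 5.0862%.
Term loan: weight = 1875/12615 = 0.1486; after-tax cost = 6% × (1 − 23.4%) = 4.5960%.
WACC = 0.5849 × 12.3900% + 0.1956 × 5.2931% + 0.0708 × 5.0862% + 0.1486 × 4.5960% = 9.3261%.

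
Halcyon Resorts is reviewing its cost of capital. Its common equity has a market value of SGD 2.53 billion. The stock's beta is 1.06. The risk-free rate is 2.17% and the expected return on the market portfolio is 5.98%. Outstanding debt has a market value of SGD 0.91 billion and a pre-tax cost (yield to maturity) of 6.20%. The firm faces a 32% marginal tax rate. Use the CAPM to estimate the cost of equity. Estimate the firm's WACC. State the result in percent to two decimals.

5.68%

Market risk premium = 5.98% − 2.17% = 3.81%.
Cost of equity via CAPM: Re = 2.17% + 1.06 × 3.81% = 6.2086%.
Total capital V = 2.53 + 0.91 = 3.44.
Equity: weight = 2.53/3.44 = 0.7355; cost = 6.2086%.
Debt: weight = 0.91/3.44 = 0.2645; after-tax cost = 6.2% × (1 − 32%) = 4.2160%.
WACC = 0.7355 × 6.2086% + 0.2645 × 4.2160% = 5.6815%.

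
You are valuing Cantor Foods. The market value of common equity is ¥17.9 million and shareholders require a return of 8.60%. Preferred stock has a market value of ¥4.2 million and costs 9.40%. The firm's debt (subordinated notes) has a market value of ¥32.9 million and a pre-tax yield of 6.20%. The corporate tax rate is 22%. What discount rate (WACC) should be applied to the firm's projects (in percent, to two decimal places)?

6.41%

Total capital V = 17.9 + 4.2 + 32.9 = 55.
Equity: weight = 17.9/55 = 0.3255; cost = 8.6%.
Preferred: weight = 4.2/55 = 0.0764; cost = 9.4%.
Subordinated notes: weight = 32.9/55 = 0.5982; after-tax cost = 6.2% × (1 − 22%) = 4.8360%.
WACC = 0.3255 × 8.6000% + 0.0764 × 9.4000% + 0.5982 × 4.8360% = 6.4095%.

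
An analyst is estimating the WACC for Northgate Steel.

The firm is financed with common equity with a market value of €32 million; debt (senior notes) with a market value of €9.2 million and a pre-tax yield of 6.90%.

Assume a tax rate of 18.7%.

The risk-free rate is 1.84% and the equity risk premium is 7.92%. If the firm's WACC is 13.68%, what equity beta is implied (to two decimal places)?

1.79

Total capital V = 32 + 9.2 = 41.2.
Equity weight = 32/41.2 = 0.7767.
Senior notes weight = 9.2/41.2 = 0.2233.
Debt contribution = 0.2233 × 6.9% × (1 − 18.7%) = 1.2527%.
Required equity contribution = 13.68% − 1.2527% = 12.4273%  ⇒  Re = 16.0002%.
CAPM: 16.0002% = 1.84% + β × 7.92%  ⇒  β = 1.7879.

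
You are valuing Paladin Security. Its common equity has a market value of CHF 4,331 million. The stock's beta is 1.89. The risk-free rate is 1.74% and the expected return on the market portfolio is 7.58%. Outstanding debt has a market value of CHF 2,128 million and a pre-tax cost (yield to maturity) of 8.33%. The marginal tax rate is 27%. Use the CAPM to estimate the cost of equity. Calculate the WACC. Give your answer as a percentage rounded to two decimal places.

10.57%

Market risk premium = 7.58% − 1.74% = 5.84%.
Cost of equity via CAPM: Re = 1.74% + 1.89 × 5.84% = 12.7776%.
Total capital V = 4331 + 2128 = 6459.
Equity: weight = 4331/6459 = 0.6705; cost = 12.7776%.
Debt: weight = 2128/6459 = 0.3295; after-tax cost = 8.33% × (1 − 27%) = 6.0809%.
WACC = 0.6705 × 12.7776% + 0.3295 × 6.0809% = 10.5713%.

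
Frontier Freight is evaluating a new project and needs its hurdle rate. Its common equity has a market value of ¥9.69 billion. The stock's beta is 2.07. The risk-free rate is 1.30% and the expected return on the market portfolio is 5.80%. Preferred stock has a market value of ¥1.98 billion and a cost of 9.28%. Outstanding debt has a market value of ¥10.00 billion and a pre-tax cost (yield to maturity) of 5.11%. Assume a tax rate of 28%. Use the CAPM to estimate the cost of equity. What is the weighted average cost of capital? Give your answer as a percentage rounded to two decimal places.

7.29%

Market risk premium = 5.8% − 1.3% = 4.5%.
Cost of equity via CAPM: Re = 1.3% + 2.07 × 4.5% = 10.6150%.
Total capital V = 9.69 + 1.98 + 10 = 21.67.
Equity: weight = 9.69/21.67 = 0.4472; cost = 10.615%.
Preferred: weight = 1.98/21.67 = 0.0914; cost = 9.28%.
Debt: weight = 10/21.67 = 0.4615; after-tax cost = 5.11% × (1 − 28%) = 3.6792%.
WACC = 0.4472 × 10.6150% + 0.0914 × 9.2800% + 0.4615 × 3.6792% = 7.2924%.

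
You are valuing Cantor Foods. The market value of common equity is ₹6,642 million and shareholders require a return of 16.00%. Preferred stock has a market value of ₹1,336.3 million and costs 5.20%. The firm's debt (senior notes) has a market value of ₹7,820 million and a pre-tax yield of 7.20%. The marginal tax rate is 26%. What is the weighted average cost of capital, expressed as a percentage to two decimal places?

Total capital V = 6642 + 1336.3 + 7820 = 15798.3.
Equity: weight = 6642/15798.3 = 0.4204; cost = 16%.
Preferred: weight = 1336.3/15798.3 = 0.0846; cost = 5.2%.
Senior notes: weight = 7820/15798.3 = 0.4950; after-tax cost = 7.2% × (1 − 26%) = 5.3280%.
WACC = 0.4204 × 16.0000% + 0.0846 × 5.2000% + 0.4950 × 5.3280% = 9.8039%.

9.80%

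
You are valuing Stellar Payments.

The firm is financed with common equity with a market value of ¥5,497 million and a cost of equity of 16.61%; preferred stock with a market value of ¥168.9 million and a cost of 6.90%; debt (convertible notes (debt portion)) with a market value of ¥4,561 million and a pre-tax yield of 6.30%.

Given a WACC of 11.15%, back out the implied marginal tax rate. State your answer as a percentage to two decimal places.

24.97%

Total capital V = 5497 + 168.9 + 4561 = 10226.9.
Equity weight = 5497/10226.9 = 0.5375.
Preferred weight = 168.9/10226.9 = 0.0165.
Convertible notes (debt portion) weight = 4561/10226.9 = 0.4460.
Equity contribution = 0.5375 × 16.61% = 8.9279%.
Preferred contribution = 0.0165 × 6.9% = 0.1140%.
Debt contribution must be 11.15% − 9.0419% = 2.1081%.
0.4460 × 6.3% × (1 − T) = 2.1081%  ⇒  (1 − T) = 0.7503.
T = 24.9700%.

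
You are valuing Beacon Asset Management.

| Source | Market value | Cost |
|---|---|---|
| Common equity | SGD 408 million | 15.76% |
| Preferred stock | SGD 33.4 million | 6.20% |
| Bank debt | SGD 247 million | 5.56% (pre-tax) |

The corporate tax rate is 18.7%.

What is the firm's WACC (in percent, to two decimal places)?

Total capital V = 408 + 33.4 + 247 = 688.4.
Equity: weight = 408/688.4 = 0.5927; cost = 15.76%.
Preferred: weight = 33.4/688.4 = 0.0485; cost = 6.2%.
Bank debt: weight = 247/688.4 = 0.3588; after-tax cost = 5.56% × (1 − 18.7%) = 4.5203%.
WACC = 0.5927 × 15.7600% + 0.0485 × 6.2000% + 0.3588 × 4.5203% = 11.2633%.

11.26%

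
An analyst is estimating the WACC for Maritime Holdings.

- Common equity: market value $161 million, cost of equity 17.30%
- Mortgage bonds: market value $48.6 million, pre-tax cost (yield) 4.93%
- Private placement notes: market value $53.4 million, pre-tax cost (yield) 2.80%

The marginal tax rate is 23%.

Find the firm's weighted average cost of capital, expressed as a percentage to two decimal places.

Total capital V = 161 + 48.6 + 53.4 = 263.
Equity: weight = 161/263 = 0.6122; cost = 17.3%.
Mortgage bonds: weight = 48.6/263 = 0.1848; after-tax cost = 4.93% × (1 − 23%) = 3.7961%.
Private placement notes: weight = 53.4/263 = 0.2030; after-tax cost = 2.8% × (1 − 23%) = 2.1560%.
WACC = 0.6122 × 17.3000% + 0.1848 × 3.7961% + 0.2030 × 2.1560% = 11.7297%.

11.73%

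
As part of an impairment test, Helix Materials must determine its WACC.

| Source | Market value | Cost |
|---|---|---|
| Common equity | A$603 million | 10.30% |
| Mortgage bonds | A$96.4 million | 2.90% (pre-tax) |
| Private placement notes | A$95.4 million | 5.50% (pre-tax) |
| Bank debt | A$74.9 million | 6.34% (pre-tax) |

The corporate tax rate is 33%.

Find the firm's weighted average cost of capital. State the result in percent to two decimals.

8.13%

Total capital V = 603 + 96.4 + 95.4 + 74.9 = 869.7.
Equity: weight = 603/869.7 = 0.6933; cost = 10.3%.
Mortgage bonds: weight = 96.4/869.7 = 0.1108; after-tax cost = 2.9% × (1 − 33%) = 1.9430%.
Private placement notes: weight = 95.4/869.7 = 0.1097; after-tax cost = 5.5% × (1 − 33%) = 3.6850%.
Bank debt: weight = 74.9/869.7 = 0.0861; after-tax cost = 6.34% × (1 − 33%) = 4.2478%.
WACC = 0.6933 × 10.3000% + 0.1108 × 1.9430% + 0.1097 × 3.6850% + 0.0861 × 4.2478% = 8.1268%.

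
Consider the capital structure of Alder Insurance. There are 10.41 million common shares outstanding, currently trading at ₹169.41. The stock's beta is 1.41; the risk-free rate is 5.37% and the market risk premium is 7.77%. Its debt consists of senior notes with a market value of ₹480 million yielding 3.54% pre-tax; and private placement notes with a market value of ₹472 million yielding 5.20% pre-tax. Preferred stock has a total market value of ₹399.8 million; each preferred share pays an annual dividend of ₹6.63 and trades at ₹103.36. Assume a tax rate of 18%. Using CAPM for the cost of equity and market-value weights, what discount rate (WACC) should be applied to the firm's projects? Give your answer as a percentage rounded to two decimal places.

Cost of equity via CAPM: Re = 5.37% + 1.41 × 7.77% = 16.3257%.
Cost of preferred: Rp = 6.63 / 103.36 = 6.4145%.
Market value of equity E = 169.41 × 10.41m = 1763.5581m.
Total capital V = 1763.5581 + 399.8 + 480 + 472 = 3115.3581.
Equity: weight = 1763.5581/3115.3581 = 0.5661; cost = 16.3257%.
Preferred: weight = 399.8/3115.3581 = 0.1283; cost = 6.4145%.
Senior notes: weight = 480/3115.3581 = 0.1541; after-tax cost = 3.54% × (1 − 18%) = 2.9028%.
Private placement notes: weight = 472/3115.3581 = 0.1515; after-tax cost = 5.2% × (1 − 18%) = 4.2640%.
WACC = 0.5661 × 16.3257% + 0.1283 × 6.4145% + 0.1541 × 2.9028% + 0.1515 × 4.2640% = 11.1582%.

11.16%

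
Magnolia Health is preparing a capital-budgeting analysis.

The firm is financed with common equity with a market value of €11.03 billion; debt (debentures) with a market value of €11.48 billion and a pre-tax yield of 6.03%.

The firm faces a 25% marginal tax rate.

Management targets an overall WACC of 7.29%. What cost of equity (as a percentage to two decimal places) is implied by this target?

10.17%

Total capital V = 11.03 + 11.48 = 22.51.
Equity weight = 11.03/22.51 = 0.4900.
Debentures weight = 11.48/22.51 = 0.5100.
Debt contribution = 0.5100 × 6.03% × (1 − 25%) = 2.3065%.
Required equity contribution = 7.29% − 2.3065% = 4.9835%.
Re = 4.9835% / 0.4900 = 10.1704%.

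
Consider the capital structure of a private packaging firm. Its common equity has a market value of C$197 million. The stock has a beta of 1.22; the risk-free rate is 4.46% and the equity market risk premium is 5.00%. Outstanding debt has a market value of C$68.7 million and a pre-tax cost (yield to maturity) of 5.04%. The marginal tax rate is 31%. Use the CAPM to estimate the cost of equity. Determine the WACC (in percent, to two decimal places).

8.73%

Cost of equity via CAPM: Re = 4.46% + 1.22 × 5.0% = 10.5600%.
Total capital V = 197 + 68.7 = 265.7.
Equity: weight = 197/265.7 = 0.7414; cost = 10.56%.
Debt: weight = 68.7/265.7 = 0.2586; after-tax cost = 5.04% × (1 − 31%) = 3.4776%.
WACC = 0.7414 × 10.5600% + 0.2586 × 3.4776% = 8.7288%.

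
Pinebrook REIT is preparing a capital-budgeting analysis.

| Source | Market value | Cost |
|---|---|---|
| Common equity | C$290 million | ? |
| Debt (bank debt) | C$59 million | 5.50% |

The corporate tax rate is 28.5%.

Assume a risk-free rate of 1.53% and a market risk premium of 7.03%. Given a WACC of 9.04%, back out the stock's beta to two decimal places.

1.22

Total capital V = 290 + 59 = 349.
Equity weight = 290/349 = 0.8309.
Bank debt weight = 59/349 = 0.1691.
Debt contribution = 0.1691 × 5.5% × (1 − 28.5%) = 0.6648%.
Required equity contribution = 9.04% − 0.6648% = 8.3752%  ⇒  Re = 10.0791%.
CAPM: 10.0791% = 1.53% + β × 7.03%  ⇒  β = 1.2161.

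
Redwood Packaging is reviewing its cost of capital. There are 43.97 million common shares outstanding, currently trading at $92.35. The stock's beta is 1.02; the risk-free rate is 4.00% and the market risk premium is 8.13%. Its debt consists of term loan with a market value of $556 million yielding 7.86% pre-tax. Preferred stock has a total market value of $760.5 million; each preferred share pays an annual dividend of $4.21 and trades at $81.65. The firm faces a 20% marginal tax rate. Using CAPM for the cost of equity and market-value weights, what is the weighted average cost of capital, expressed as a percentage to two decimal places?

Cost of equity via CAPM: Re = 4.0% + 1.02 × 8.13% = 12.2926%.
Cost of preferred: Rp = 4.21 / 81.65 = 5.1562%.
Market value of equity E = 92.35 × 43.97m = 4060.6295m.
Total capital V = 4060.6295 + 760.5 + 556 = 5377.1295.
Equity: weight = 4060.6295/5377.1295 = 0.7552; cost = 12.2926%.
Preferred: weight = 760.5/5377.1295 = 0.1414; cost = 5.1562%.
Term loan: weight = 556/5377.1295 = 0.1034; after-tax cost = 7.86% × (1 − 20%) = 6.2880%.
WACC = 0.7552 × 12.2926% + 0.1414 × 5.1562% + 0.1034 × 6.2880% = 10.6624%.

10.66%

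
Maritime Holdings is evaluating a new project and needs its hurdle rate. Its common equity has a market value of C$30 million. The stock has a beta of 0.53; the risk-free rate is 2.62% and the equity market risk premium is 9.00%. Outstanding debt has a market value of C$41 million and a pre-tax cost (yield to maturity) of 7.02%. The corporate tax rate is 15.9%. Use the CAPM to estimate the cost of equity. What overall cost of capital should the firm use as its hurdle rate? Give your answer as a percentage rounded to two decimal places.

6.53%

Cost of equity via CAPM: Re = 2.62% + 0.53 × 9.0% = 7.3900%.
Total capital V = 30 + 41 = 71.
Equity: weight = 30/71 = 0.4225; cost = 7.39%.
Debt: weight = 41/71 = 0.5775; after-tax cost = 7.02% × (1 − 15.9%) = 5.9038%.
WACC = 0.4225 × 7.3900% + 0.5775 × 5.9038% = 6.5318%.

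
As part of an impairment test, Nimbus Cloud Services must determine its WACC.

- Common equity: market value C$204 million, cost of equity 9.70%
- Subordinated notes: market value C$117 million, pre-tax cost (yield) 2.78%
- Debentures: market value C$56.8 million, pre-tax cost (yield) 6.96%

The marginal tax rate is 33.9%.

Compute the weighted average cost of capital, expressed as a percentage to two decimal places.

6.50%

Total capital V = 204 + 117 + 56.8 = 377.8.
Equity: weight = 204/377.8 = 0.5400; cost = 9.7%.
Subordinated notes: weight = 117/377.8 = 0.3097; after-tax cost = 2.78% × (1 − 33.9%) = 1.8376%.
Debentures: weight = 56.8/377.8 = 0.1503; after-tax cost = 6.96% × (1 − 33.9%) = 4.6006%.
WACC = 0.5400 × 9.7000% + 0.3097 × 1.8376% + 0.1503 × 4.6006% = 6.4984%.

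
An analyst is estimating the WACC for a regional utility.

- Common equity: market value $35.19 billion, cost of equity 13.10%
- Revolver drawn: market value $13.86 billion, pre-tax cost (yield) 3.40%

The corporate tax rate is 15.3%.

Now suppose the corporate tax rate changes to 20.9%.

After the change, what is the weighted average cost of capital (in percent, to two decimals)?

10.16%

After the change:
Total capital V = 35.19 + 13.86 = 49.05.
Equity: weight = 35.19/49.05 = 0.7174; cost = 13.1%.
Revolver drawn: weight = 13.86/49.05 = 0.2826; after-tax cost = 3.4% × (1 − 20.9%) = 2.6894%.
WACC = 0.7174 × 13.1000% + 0.2826 × 2.6894% = 10.1583%.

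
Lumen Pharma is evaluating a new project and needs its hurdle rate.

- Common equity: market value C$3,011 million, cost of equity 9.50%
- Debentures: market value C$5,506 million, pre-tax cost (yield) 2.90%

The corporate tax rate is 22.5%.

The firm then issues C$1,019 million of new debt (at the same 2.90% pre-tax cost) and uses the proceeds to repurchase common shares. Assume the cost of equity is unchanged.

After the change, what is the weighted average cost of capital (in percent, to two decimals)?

After the change:
Total capital V = 1992 + 6525 = 8517.
Equity: weight = 1992/8517 = 0.2339; cost = 9.5%.
Debentures: weight = 6525/8517 = 0.7661; after-tax cost = 2.9% × (1 − 22.5%) = 2.2475%.
WACC = 0.2339 × 9.5000% + 0.7661 × 2.2475% = 3.9438%.

3.94%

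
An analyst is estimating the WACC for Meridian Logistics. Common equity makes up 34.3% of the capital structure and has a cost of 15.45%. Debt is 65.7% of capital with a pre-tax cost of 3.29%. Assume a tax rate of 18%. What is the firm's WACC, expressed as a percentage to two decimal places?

7.07%

After-tax cost of debt = 3.29% × (1 − 18%) = 2.6978%.
WACC = 0.343 × 15.4500% + 0.657 × 2.6978% = 7.0718%.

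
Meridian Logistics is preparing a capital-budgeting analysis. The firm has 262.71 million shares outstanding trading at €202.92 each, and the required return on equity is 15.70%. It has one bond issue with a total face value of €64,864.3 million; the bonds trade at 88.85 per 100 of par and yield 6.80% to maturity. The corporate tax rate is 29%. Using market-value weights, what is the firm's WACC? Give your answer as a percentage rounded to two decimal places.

10.05%

Market value of equity E = 202.92 × 262.71m = 53309.1132m. Market value of debt D = 64864.3m × 88.85/100 = 57631.93055m.
Total capital V = 53309.1132 + 57631.93055 = 110941.04375.
Equity: weight = 53309.1132/110941.04375 = 0.4805; cost = 15.7%.
Bonds outstanding: weight = 57631.93055/110941.04375 = 0.5195; after-tax cost = 6.8% × (1 − 29%) = 4.8280%.
WACC = 0.4805 × 15.7000% + 0.5195 × 4.8280% = 10.0522%.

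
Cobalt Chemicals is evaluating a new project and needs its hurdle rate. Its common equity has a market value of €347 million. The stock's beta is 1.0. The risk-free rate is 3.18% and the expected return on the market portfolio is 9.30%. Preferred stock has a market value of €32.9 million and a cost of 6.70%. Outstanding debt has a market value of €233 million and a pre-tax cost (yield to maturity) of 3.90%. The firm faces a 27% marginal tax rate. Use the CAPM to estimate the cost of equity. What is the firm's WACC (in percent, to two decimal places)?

Market risk premium = 9.3% − 3.18% = 6.12%.
Cost of equity via CAPM: Re = 3.18% + 1.0 × 6.12% = 9.3000%.
Total capital V = 347 + 32.9 + 233 = 612.9.
Equity: weight = 347/612.9 = 0.5662; cost = 9.3%.
Preferred: weight = 32.9/612.9 = 0.0537; cost = 6.7%.
Debt: weight = 233/612.9 = 0.3802; after-tax cost = 3.9% × (1 − 27%) = 2.8470%.
WACC = 0.5662 × 9.3000% + 0.0537 × 6.7000% + 0.3802 × 2.8470% = 6.7073%.

6.71%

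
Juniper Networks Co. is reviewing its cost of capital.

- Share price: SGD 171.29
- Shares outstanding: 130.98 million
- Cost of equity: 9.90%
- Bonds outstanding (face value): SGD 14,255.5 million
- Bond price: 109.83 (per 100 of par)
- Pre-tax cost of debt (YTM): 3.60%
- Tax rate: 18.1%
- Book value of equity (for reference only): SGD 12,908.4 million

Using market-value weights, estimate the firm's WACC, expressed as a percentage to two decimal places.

Market value of equity E = 171.29 × 130.98m = 22435.5642m. Market value of debt D = 14255.5m × 109.83/100 = 15656.81565m.
Total capital V = 22435.5642 + 15656.81565 = 38092.37985.
Equity: weight = 22435.5642/38092.37985 = 0.5890; cost = 9.9%.
Bonds outstanding: weight = 15656.81565/38092.37985 = 0.4110; after-tax cost = 3.6% × (1 − 18.1%) = 2.9484%.
WACC = 0.5890 × 9.9000% + 0.4110 × 2.9484% = 7.0427%.

7.04%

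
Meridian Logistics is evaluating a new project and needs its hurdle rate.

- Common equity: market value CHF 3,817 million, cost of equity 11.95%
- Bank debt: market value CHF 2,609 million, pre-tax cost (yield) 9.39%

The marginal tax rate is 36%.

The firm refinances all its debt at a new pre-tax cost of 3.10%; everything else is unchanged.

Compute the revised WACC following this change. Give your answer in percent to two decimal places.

After the change:
Total capital V = 3817 + 2609 = 6426.
Equity: weight = 3817/6426 = 0.5940; cost = 11.95%.
Bank debt: weight = 2609/6426 = 0.4060; after-tax cost = 3.1% × (1 − 36%) = 1.9840%.
WACC = 0.5940 × 11.9500% + 0.4060 × 1.9840% = 7.9037%.

7.90%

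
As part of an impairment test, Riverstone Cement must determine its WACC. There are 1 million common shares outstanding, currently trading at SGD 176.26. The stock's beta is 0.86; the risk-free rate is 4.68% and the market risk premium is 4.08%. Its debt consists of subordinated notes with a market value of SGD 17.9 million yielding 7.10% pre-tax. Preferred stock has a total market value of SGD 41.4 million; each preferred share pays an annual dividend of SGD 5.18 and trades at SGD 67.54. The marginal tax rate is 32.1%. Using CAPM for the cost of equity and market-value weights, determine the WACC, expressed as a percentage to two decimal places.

7.84%

Cost of equity via CAPM: Re = 4.68% + 0.86 × 4.08% = 8.1888%.
Cost of preferred: Rp = 5.18 / 67.54 = 7.6695%.
Market value of equity E = 176.26 × 1m = 176.26m.
Total capital V = 176.26 + 41.4 + 17.9 = 235.56.
Equity: weight = 176.26/235.56 = 0.7483; cost = 8.1888%.
Preferred: weight = 41.4/235.56 = 0.1758; cost = 7.6695%.
Subordinated notes: weight = 17.9/235.56 = 0.0760; after-tax cost = 7.1% × (1 − 32.1%) = 4.8209%.
WACC = 0.7483 × 8.1888% + 0.1758 × 7.6695% + 0.0760 × 4.8209% = 7.8416%.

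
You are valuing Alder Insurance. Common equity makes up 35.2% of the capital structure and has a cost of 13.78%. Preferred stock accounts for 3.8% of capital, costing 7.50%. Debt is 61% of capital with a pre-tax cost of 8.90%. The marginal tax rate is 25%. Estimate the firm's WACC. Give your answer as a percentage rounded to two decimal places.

9.21%

After-tax cost of debt = 8.9% × (1 − 25%) = 6.6750%.
WACC = 0.352 × 13.7800% + 0.038 × 7.5000% + 0.610 × 6.6750% = 9.2073%.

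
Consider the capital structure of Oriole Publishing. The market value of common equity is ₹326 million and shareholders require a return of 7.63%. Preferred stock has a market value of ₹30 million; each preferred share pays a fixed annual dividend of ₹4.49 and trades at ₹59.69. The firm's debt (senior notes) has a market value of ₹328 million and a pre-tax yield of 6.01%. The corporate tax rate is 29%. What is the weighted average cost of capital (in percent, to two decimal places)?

6.01%

Cost of preferred: Rp = 4.49 / 59.69 = 7.5222%.
Total capital V = 326 + 30 + 328 = 684.
Equity: weight = 326/684 = 0.4766; cost = 7.63%.
Preferred: weight = 30/684 = 0.0439; cost = 7.5222%.
Senior notes: weight = 328/684 = 0.4795; after-tax cost = 6.01% × (1 − 29%) = 4.2671%.
WACC = 0.4766 × 7.6300% + 0.0439 × 7.5222% + 0.4795 × 4.2671% = 6.0127%.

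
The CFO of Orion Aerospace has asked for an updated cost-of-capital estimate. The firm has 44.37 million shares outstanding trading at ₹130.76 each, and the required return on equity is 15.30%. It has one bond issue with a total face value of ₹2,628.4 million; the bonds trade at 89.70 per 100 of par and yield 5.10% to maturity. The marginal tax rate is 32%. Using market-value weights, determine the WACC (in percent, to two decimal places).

11.88%

Market value of equity E = 130.76 × 44.37m = 5801.8212m. Market value of debt D = 2628.4m × 89.7/100 = 2357.6748m.
Total capital V = 5801.8212 + 2357.6748 = 8159.496.
Equity: weight = 5801.8212/8159.496 = 0.7111; cost = 15.3%.
Bonds outstanding: weight = 2357.6748/8159.496 = 0.2889; after-tax cost = 5.1% × (1 − 32%) = 3.4680%.
WACC = 0.7111 × 15.3000% + 0.2889 × 3.4680% = 11.8812%.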